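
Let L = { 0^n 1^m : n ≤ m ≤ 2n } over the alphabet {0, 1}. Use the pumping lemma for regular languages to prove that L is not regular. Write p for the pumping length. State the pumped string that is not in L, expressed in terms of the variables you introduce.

Assume L is regular. Let p be the pumping length given by the pumping lemma.
Take w = 0^p 1^p ∈ L (since p ≤ p ≤ 2p), with |w| = 2p ≥ p.
The pumping lemma gives a decomposition w = xyz where |xy| ≤ p and |y| > 0.
Because |xy| ≤ p and w begins with p copies of 0, we have y = 0^k with 1 ≤ k ≤ p.
Pump with i = 2: xy^2z = 0^{p+k} 1^p. Now n = p+k > p = m, so the condition n ≤ m fails. Thus xy^2z ∉ L.
This is a contradiction; hence L is not regular.

0^{p+k} 1^p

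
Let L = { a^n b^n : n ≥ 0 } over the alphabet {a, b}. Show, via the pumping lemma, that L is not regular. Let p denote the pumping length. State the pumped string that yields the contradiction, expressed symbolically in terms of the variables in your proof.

a^{p+k} b^p

Assume L is regular. Let p be the pumping length given by the pumping lemma.
Take w = a^p b^p. Then w ∈ L and |w| = 2p ≥ p.
By the pumping lemma, w = xyz with |xy| ≤ p and y is nonempty.
Since the first p symbols of w are all a's and |xy| ≤ p, y lies entirely in the leading a-block: y = a^k for some k with 1 ≤ k ≤ p.
Pump with i = 2: xy^2z = a^{p+k} b^p. For this to lie in L we would need p = p+k, which forces k = 0. But k ≥ 1, so xy^2z ∉ L.
This is a contradiction; hence L is not regular.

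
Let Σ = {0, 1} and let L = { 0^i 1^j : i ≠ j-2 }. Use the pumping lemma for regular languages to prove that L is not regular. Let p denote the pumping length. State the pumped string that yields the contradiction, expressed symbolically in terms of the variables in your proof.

Suppose for contradiction that L is regular, and let p be the pumping length.
Choose w = 0^p 1^{p+p!+2}. Since p ≠ (p+p!+2)-2 = p+p!, w ∈ L; and |w| ≥ p.
Write w = xyz as guaranteed by the lemma, with |xy| ≤ p and |y| ≥ 1.
The first p characters of w are 0's, so xy (and hence y) consists only of 0's. Write y = 0^k, 1 ≤ k ≤ p.
Since 1 ≤ k ≤ p, k divides p!; set t = 1 + p!/k. Then xy^t z has p + (p!/k)·k = p + p! copies of 0. Now the 0-count is p+p! and (1-count)-2 = (p+p!+2)-2 = p+p!, so i ≠ j-2 fails. So xy^t z = 0^{p+p!} 1^{p+p!+2} ∉ L.
This is a contradiction; hence L is not regular.

0^{p+p!} 1^{p+p!+2}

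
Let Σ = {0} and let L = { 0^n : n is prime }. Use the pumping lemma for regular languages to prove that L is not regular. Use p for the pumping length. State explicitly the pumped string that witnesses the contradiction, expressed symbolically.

0^{q(1+k)}

Assume L is regular. Let p be the pumping length given by the pumping lemma.
Let q be a prime with q ≥ p+2 (infinitely many primes exist), and take w = 0^q ∈ L with |w| = q ≥ p.
The pumping lemma gives a decomposition w = xyz where |xy| ≤ p and y is nonempty.
Then y = 0^k for some k with 1 ≤ k ≤ p.
Since 1 ≤ k ≤ p, |xz| = q-k. Pump with i = q+1: |xy^{q+1}z| = (q-k)+(q+1)k = q+qk = q(1+k), which is composite (both factors ≥ 2). So xy^{q+1}z = 0^{q(1+k)} ∉ L.
This contradicts the pumping lemma, so L is not regular.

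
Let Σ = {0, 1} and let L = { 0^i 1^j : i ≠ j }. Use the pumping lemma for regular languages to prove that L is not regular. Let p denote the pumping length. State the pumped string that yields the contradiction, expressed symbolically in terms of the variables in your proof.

Assume L is regular; let p be its pumping constant.
Choose w = 0^p 1^{p+p!}. Since p ≠ p+p!, w ∈ L; and |w| ≥ p.
The pumping lemma gives a decomposition w = xyz where |xy| ≤ p and |y| ≥ 1.
Since the first p symbols of w are all 0's and |xy| ≤ p, y lies entirely in the leading 0-block: y = 0^k for some k with 1 ≤ k ≤ p.
Since 1 ≤ k ≤ p, k divides p!; set t = 1 + p!/k. Then xy^t z has p + (p!/k)·k = p + p! copies of 0. Now the 0-count equals the 1-count, so i ≠ j fails. So xy^t z = 0^{p+p!} 1^{p+p!} ∉ L.
This is a contradiction; hence L is not regular.

0^{p+p!} 1^{p+p!}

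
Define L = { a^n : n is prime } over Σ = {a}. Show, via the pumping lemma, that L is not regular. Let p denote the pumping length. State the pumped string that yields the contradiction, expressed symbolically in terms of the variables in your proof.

a^{q(1+k)}

Suppose for contradiction that L is regular, and let p be the pumping length.
Let q be a prime with q ≥ p+2 (infinitely many primes exist), and take w = a^q ∈ L with |w| = q ≥ p.
By the pumping lemma, w = xyz with |xy| ≤ p and y is nonempty.
Then y = a^k for some k with 1 ≤ k ≤ p.
Since 1 ≤ k ≤ p, |xz| = q-k. Pump with i = q+1: |xy^{q+1}z| = (q-k)+(q+1)k = q+qk = q(1+k), which is composite (both factors ≥ 2). So xy^{q+1}z = a^{q(1+k)} ∉ L.
This contradicts the pumping lemma, so L is not regular.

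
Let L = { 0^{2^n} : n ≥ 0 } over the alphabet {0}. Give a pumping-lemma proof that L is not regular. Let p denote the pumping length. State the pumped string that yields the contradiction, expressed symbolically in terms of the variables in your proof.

0^{2^p+k}

Assume L is regular. Let p be the pumping length given by the pumping lemma.
Take w = 0^{2^p} ∈ L with |w| = 2^p ≥ p.
By the pumping lemma, w = xyz with |xy| ≤ p and |y| ≥ 1.
Then y = 0^k for some k with 1 ≤ k ≤ p.
Pump with i = 2: xy^2z = 0^{2^p+k}. Since 1 ≤ k ≤ p < 2^p, we have 2^p < 2^p+k < 2^{p+1}, so 2^p+k is not a power of 2. So xy^2z ∉ L.
This is a contradiction; hence L is not regular.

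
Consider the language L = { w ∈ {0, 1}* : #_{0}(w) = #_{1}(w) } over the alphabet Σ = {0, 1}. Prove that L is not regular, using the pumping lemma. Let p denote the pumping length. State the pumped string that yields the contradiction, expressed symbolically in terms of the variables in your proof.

0^{p+k} 1^p

Toward a contradiction, assume L is regular with pumping length p.
Choose w = 0^p 1^p ∈ L with |w| = 2p ≥ p.
Write w = xyz as guaranteed by the lemma, with |xy| ≤ p and y is nonempty.
Since the first p symbols of w are all 0's and |xy| ≤ p, y lies entirely in the leading 0-block: y = 0^k for some k with 1 ≤ k ≤ p.
Pump with i = 2: xy^2z = 0^{p+k} 1^p has p+k occurrences of 0 but only p of 1. Since k ≥ 1 the counts differ, so xy^2z ∉ L.
Contradiction. Therefore L is not regular.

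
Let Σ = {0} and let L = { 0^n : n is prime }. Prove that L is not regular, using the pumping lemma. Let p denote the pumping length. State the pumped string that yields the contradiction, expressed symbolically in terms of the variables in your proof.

0^{q(1+k)}

Suppose for contradiction that L is regular, and let p be the pumping length.
Let q be a prime with q ≥ p+2 (infinitely many primes exist), and take w = 0^q ∈ L with |w| = q ≥ p.
By the pumping lemma, w = xyz with |xy| ≤ p and y is nonempty.
Then y = 0^k for some k with 1 ≤ k ≤ p.
Since 1 ≤ k ≤ p, |xz| = q-k. Pump with i = q+1: |xy^{q+1}z| = (q-k)+(q+1)k = q+qk = q(1+k), which is composite (both factors ≥ 2). So xy^{q+1}z = 0^{q(1+k)} ∉ L.
This contradicts the pumping lemma, so L is not regular.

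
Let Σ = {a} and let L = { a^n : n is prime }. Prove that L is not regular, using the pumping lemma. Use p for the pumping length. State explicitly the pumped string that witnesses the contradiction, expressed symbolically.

Toward a contradiction, assume L is regular with pumping length p.
Let q be a prime with q ≥ p+2 (infinitely many primes exist), and take w = a^q ∈ L with |w| = q ≥ p.
The pumping lemma gives a decomposition w = xyz where |xy| ≤ p and y is nonempty.
Then y = a^k for some k with 1 ≤ k ≤ p.
Since 1 ≤ k ≤ p, |xz| = q-k. Pump with i = q+1: |xy^{q+1}z| = (q-k)+(q+1)k = q+qk = q(1+k), which is composite (both factors ≥ 2). So xy^{q+1}z = a^{q(1+k)} ∉ L.
Contradiction. Therefore L is not regular.

a^{q(1+k)}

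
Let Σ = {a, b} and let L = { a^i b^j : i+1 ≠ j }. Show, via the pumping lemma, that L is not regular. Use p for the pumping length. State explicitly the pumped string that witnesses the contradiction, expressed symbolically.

Suppose for contradiction that L is regular, and let p be the pumping length.
Choose w = a^p b^{p+p!+1}. Since p ≠ (p+p!+1)-1 = p+p!, w ∈ L; and |w| ≥ p.
By the pumping lemma, w = xyz with |xy| ≤ p and y is nonempty.
Because |xy| ≤ p and w begins with p copies of a, we have y = a^k with 1 ≤ k ≤ p.
Since 1 ≤ k ≤ p, k divides p!; set t = 1 + p!/k. Then xy^t z has p + (p!/k)·k = p + p! copies of a. Now the a-count is p+p! and (b-count)-1 = (p+p!+1)-1 = p+p!, so i+1 ≠ j fails. So xy^t z = a^{p+p!} b^{p+p!+1} ∉ L.
Contradiction. Therefore L is not regular.

a^{p+p!} b^{p+p!+1}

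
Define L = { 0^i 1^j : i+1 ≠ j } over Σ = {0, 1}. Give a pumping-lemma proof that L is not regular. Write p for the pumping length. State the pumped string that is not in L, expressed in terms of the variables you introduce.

Suppose for contradiction that L is regular, and let p be the pumping length.
Choose w = 0^p 1^{p+p!+1}. Since p ≠ (p+p!+1)-1 = p+p!, w ∈ L; and |w| ≥ p.
The pumping lemma gives a decomposition w = xyz where |xy| ≤ p and y is nonempty.
Because |xy| ≤ p and w begins with p copies of 0, we have y = 0^k with 1 ≤ k ≤ p.
Since 1 ≤ k ≤ p, k divides p!; set t = 1 + p!/k. Then xy^t z has p + (p!/k)·k = p + p! copies of 0. Now the 0-count is p+p! and (1-count)-1 = (p+p!+1)-1 = p+p!, so i+1 ≠ j fails. So xy^t z = 0^{p+p!} 1^{p+p!+1} ∉ L.
This contradicts the pumping lemma, so L is not regular.

0^{p+p!} 1^{p+p!+1}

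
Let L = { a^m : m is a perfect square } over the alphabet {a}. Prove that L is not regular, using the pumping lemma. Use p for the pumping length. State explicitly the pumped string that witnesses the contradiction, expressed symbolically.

Toward a contradiction, assume L is regular with pumping length p.
Take w = a^{p²} ∈ L with |w| = p² ≥ p.
Write w = xyz as guaranteed by the lemma, with |xy| ≤ p and |y| > 0.
Then y = a^k for some k with 1 ≤ k ≤ p.
Pump with i = 2: xy^2z = a^{p²+k}. Since 1 ≤ k ≤ p, p² < p²+k ≤ p²+p < (p+1)², so p²+k lies strictly between consecutive squares and is not a perfect square. So xy^2z ∉ L.
This contradicts the pumping lemma, so L is not regular.

a^{p²+k}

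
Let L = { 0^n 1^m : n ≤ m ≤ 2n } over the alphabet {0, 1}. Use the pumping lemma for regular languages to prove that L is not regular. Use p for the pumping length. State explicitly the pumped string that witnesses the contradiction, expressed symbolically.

0^{p+k} 1^p

Assume L is regular; let p be its pumping constant.
Take w = 0^p 1^p ∈ L (since p ≤ p ≤ 2p), with |w| = 2p ≥ p.
By the pumping lemma, w = xyz with |xy| ≤ p and |y| ≥ 1.
Because |xy| ≤ p and w begins with p copies of 0, we have y = 0^k with 1 ≤ k ≤ p.
Pump with i = 2: xy^2z = 0^{p+k} 1^p. Now n = p+k > p = m, so the condition n ≤ m fails. Thus xy^2z ∉ L.
This is a contradiction; hence L is not regular.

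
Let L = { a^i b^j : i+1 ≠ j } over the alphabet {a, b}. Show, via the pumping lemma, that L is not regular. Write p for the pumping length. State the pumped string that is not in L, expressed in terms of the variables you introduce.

a^{p+p!} b^{p+p!+1}

Assume L is regular; let p be its pumping constant.
Choose w = a^p b^{p+p!+1}. Since p ≠ (p+p!+1)-1 = p+p!, w ∈ L; and |w| ≥ p.
Write w = xyz as guaranteed by the lemma, with |xy| ≤ p and |y| > 0.
Since the first p symbols of w are all a's and |xy| ≤ p, y lies entirely in the leading a-block: y = a^k for some k with 1 ≤ k ≤ p.
Since 1 ≤ k ≤ p, k divides p!; set t = 1 + p!/k. Then xy^t z has p + (p!/k)·k = p + p! copies of a. Now the a-count is p+p! and (b-count)-1 = (p+p!+1)-1 = p+p!, so i+1 ≠ j fails. So xy^t z = a^{p+p!} b^{p+p!+1} ∉ L.
Contradiction. Therefore L is not regular.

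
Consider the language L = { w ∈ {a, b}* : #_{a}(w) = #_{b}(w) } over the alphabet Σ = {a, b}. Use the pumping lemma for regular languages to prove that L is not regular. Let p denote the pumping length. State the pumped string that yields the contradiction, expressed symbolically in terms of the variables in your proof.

Suppose for contradiction that L is regular, and let p be the pumping length.
Choose w = a^p b^p ∈ L with |w| = 2p ≥ p.
The pumping lemma gives a decomposition w = xyz where |xy| ≤ p and y is nonempty.
Since the first p symbols of w are all a's and |xy| ≤ p, y lies entirely in the leading a-block: y = a^k for some k with 1 ≤ k ≤ p.
Pump with i = 2: xy^2z = a^{p+k} b^p has p+k occurrences of a but only p of b. Since k ≥ 1 the counts differ, so xy^2z ∉ L.
This contradicts the pumping lemma, so L is not regular.

a^{p+k} b^p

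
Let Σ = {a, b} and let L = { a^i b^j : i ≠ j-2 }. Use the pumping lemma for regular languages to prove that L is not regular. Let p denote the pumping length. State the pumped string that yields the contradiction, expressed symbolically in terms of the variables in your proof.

Assume L is regular. Let p be the pumping length given by the pumping lemma.
Choose w = a^p b^{p+p!+2}. Since p ≠ (p+p!+2)-2 = p+p!, w ∈ L; and |w| ≥ p.
The pumping lemma gives a decomposition w = xyz where |xy| ≤ p and |y| ≥ 1.
Since the first p symbols of w are all a's and |xy| ≤ p, y lies entirely in the leading a-block: y = a^k for some k with 1 ≤ k ≤ p.
Since 1 ≤ k ≤ p, k divides p!; set t = 1 + p!/k. Then xy^t z has p + (p!/k)·k = p + p! copies of a. Now the a-count is p+p! and (b-count)-2 = (p+p!+2)-2 = p+p!, so i ≠ j-2 fails. So xy^t z = a^{p+p!} b^{p+p!+2} ∉ L.
This is a contradiction; hence L is not regular.

a^{p+p!} b^{p+p!+2}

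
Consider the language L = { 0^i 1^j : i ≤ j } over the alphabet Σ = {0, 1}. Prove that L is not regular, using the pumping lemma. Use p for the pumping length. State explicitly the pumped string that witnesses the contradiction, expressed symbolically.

Assume L is regular; let p be its pumping constant.
Choose w = 0^p 1^p ∈ L, with |w| = 2p ≥ p.
By the pumping lemma, w = xyz with |xy| ≤ p and y is nonempty.
The first p characters of w are 0's, so xy (and hence y) consists only of 0's. Write y = 0^k, 1 ≤ k ≤ p.
Consider xy^2z = 0^{p+k} 1^p. Since k ≥ 1, the 0-count p+k exceeds the 1-count p, so i ≤ j fails; thus xy^2z ∉ L.
This contradicts the pumping lemma, so L is not regular.

0^{p+k} 1^p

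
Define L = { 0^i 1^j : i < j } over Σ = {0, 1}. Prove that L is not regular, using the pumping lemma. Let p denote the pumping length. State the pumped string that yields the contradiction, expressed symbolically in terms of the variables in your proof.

Assume L is regular. Let p be the pumping length given by the pumping lemma.
Choose w = 0^p 1^{p+1} ∈ L, with |w| = 2p+1 ≥ p.
Write w = xyz as guaranteed by the lemma, with |xy| ≤ p and |y| > 0.
Because |xy| ≤ p and w begins with p copies of 0, we have y = 0^k with 1 ≤ k ≤ p.
Consider xy^2z = 0^{p+k} 1^{p+1}. Since k ≥ 1, the 0-count p+k is at least p+1, so i < j fails; thus xy^2z ∉ L.
Contradiction. Therefore L is not regular.

0^{p+k} 1^{p+1}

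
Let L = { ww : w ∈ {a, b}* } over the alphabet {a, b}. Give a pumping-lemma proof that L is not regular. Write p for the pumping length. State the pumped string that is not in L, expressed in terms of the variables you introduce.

a^{p+k} b^p a^p b^p

Suppose for contradiction that L is regular, and let p be the pumping length.
Take w = a^p b^p a^p b^p = uu where u = a^pb^p; then w ∈ L and |w| = 4p ≥ p.
Write w = xyz as guaranteed by the lemma, with |xy| ≤ p and |y| > 0.
The first p characters of w are a's, so xy (and hence y) consists only of a's. Write y = a^k, 1 ≤ k ≤ p.
Pump with i = 2: xy^2z = a^{p+k} b^p a^p b^p, of length 4p+k. Suppose this equals vv. The string starts with a and ends with b, so v does too; thus the boundary between the two copies of v is a b→a transition. There is exactly one such transition, at position 2p+k, so |v| = 2p+k and |vv| = 4p+2k ≠ 4p+k since k ≥ 1. So xy^2z ∉ L.
This contradicts the pumping lemma, so L is not regular.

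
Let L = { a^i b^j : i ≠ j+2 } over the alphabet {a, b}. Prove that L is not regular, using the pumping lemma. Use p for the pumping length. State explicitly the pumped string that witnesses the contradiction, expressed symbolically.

a^{p+p!} b^{p+p!-2}

Suppose for contradiction that L is regular, and let p be the pumping length.
Choose w = a^p b^{p+p!-2}. Since p ≠ (p+p!-2)+2 = p+p!, w ∈ L; and |w| ≥ p.
The pumping lemma gives a decomposition w = xyz where |xy| ≤ p and |y| > 0.
Since the first p symbols of w are all a's and |xy| ≤ p, y lies entirely in the leading a-block: y = a^k for some k with 1 ≤ k ≤ p.
Since 1 ≤ k ≤ p, k divides p!; set t = 1 + p!/k. Then xy^t z has p + (p!/k)·k = p + p! copies of a. Now the a-count is p+p! and (b-count)+2 = (p+p!-2)+2 = p+p!, so i ≠ j+2 fails. So xy^t z = a^{p+p!} b^{p+p!-2} ∉ L.
This contradicts the pumping lemma, so L is not regular.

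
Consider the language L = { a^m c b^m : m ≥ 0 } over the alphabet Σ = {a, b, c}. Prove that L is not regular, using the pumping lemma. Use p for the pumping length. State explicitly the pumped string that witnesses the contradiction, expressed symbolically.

a^{p+k} c b^p

Toward a contradiction, assume L is regular with pumping length p.
Take w = a^p c b^p ∈ L with |w| = 2p+1 ≥ p.
By the pumping lemma, w = xyz with |xy| ≤ p and |y| > 0.
Since the first p symbols of w are all a's and |xy| ≤ p, y lies entirely in the leading a-block: y = a^k for some k with 1 ≤ k ≤ p.
Pump with i = 2: xy^2z = a^{p+k} c b^p, which would require p+k = p. But k ≥ 1, so xy^2z ∉ L.
Contradiction. Therefore L is not regular.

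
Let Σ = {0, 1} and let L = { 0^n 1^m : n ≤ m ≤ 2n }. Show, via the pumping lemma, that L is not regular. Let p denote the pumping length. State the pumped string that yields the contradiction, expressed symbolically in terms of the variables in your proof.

Assume L is regular. Let p be the pumping length given by the pumping lemma.
Take w = 0^p 1^p ∈ L (since p ≤ p ≤ 2p), with |w| = 2p ≥ p.
By the pumping lemma, w = xyz with |xy| ≤ p and y is nonempty.
Since the first p symbols of w are all 0's and |xy| ≤ p, y lies entirely in the leading 0-block: y = 0^k for some k with 1 ≤ k ≤ p.
Pump with i = 2: xy^2z = 0^{p+k} 1^p. Now n = p+k > p = m, so the condition n ≤ m fails. Thus xy^2z ∉ L.
This contradicts the pumping lemma, so L is not regular.

0^{p+k} 1^p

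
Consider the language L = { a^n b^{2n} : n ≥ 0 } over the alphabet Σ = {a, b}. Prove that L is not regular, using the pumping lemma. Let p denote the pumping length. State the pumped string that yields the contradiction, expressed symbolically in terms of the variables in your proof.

a^{p+k} b^{2p}

Toward a contradiction, assume L is regular with pumping length p.
Choose w = a^p b^{2p}, which is in L with |w| = 3p ≥ p.
By the pumping lemma, w = xyz with |xy| ≤ p and |y| > 0.
The first p characters of w are a's, so xy (and hence y) consists only of a's. Write y = a^k, 1 ≤ k ≤ p.
Pump with i = 2: xy^2z = a^{p+k} b^{2p}. For this to lie in L we would need 2p = 2(p+k), which forces k = 0. But k ≥ 1, so xy^2z ∉ L.
Contradiction. Therefore L is not regular.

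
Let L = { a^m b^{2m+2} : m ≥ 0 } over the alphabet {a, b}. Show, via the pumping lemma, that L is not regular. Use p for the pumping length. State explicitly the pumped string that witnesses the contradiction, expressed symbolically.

Assume L is regular. Let p be the pumping length given by the pumping lemma.
Let w = a^p b^{2p+2} ∈ L; note |w| = 3p+2 ≥ p.
By the pumping lemma, w = xyz with |xy| ≤ p and |y| > 0.
Because |xy| ≤ p and w begins with p copies of a, we have y = a^k with 1 ≤ k ≤ p.
Pump with i = 2: xy^2z = a^{p+k} b^{2p+2}. For this to lie in L we would need 2p+2 = 2(p+k)+2, which forces k = 0. But k ≥ 1, so xy^2z ∉ L.
This is a contradiction; hence L is not regular.

a^{p+k} b^{2p+2}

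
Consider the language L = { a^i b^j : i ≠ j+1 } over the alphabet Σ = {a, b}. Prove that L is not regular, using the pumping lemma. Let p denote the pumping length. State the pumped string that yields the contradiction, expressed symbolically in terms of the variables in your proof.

a^{p+p!} b^{p+p!-1}

Suppose for contradiction that L is regular, and let p be the pumping length.
Choose w = a^p b^{p+p!-1}. Since p ≠ (p+p!-1)+1 = p+p!, w ∈ L; and |w| ≥ p.
The pumping lemma gives a decomposition w = xyz where |xy| ≤ p and |y| ≥ 1.
Because |xy| ≤ p and w begins with p copies of a, we have y = a^k with 1 ≤ k ≤ p.
Since 1 ≤ k ≤ p, k divides p!; set t = 1 + p!/k. Then xy^t z has p + (p!/k)·k = p + p! copies of a. Now the a-count is p+p! and (b-count)+1 = (p+p!-1)+1 = p+p!, so i ≠ j+1 fails. So xy^t z = a^{p+p!} b^{p+p!-1} ∉ L.
Contradiction. Therefore L is not regular.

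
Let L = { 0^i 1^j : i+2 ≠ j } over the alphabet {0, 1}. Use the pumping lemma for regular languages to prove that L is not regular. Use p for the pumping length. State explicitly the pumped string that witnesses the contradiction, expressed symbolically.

Toward a contradiction, assume L is regular with pumping length p.
Choose w = 0^p 1^{p+p!+2}. Since p ≠ (p+p!+2)-2 = p+p!, w ∈ L; and |w| ≥ p.
The pumping lemma gives a decomposition w = xyz where |xy| ≤ p and |y| > 0.
Because |xy| ≤ p and w begins with p copies of 0, we have y = 0^k with 1 ≤ k ≤ p.
Since 1 ≤ k ≤ p, k divides p!; set t = 1 + p!/k. Then xy^t z has p + (p!/k)·k = p + p! copies of 0. Now the 0-count is p+p! and (1-count)-2 = (p+p!+2)-2 = p+p!, so i+2 ≠ j fails. So xy^t z = 0^{p+p!} 1^{p+p!+2} ∉ L.
Contradiction. Therefore L is not regular.

0^{p+p!} 1^{p+p!+2}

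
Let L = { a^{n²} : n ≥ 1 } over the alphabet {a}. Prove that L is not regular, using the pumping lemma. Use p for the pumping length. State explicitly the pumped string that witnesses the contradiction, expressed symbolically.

Toward a contradiction, assume L is regular with pumping length p.
Take w = a^{p²} ∈ L with |w| = p² ≥ p.
By the pumping lemma, w = xyz with |xy| ≤ p and |y| > 0.
Then y = a^k for some k with 1 ≤ k ≤ p.
Pump with i = 2: xy^2z = a^{p²+k}. Since 1 ≤ k ≤ p, p² < p²+k ≤ p²+p < (p+1)², so p²+k lies strictly between consecutive squares and is not a perfect square. So xy^2z ∉ L.
This is a contradiction; hence L is not regular.

a^{p²+k}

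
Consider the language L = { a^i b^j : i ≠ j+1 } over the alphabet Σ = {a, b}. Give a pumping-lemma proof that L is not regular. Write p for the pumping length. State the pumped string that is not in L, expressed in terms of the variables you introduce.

Assume L is regular. Let p be the pumping length given by the pumping lemma.
Choose w = a^p b^{p+p!-1}. Since p ≠ (p+p!-1)+1 = p+p!, w ∈ L; and |w| ≥ p.
By the pumping lemma, w = xyz with |xy| ≤ p and |y| ≥ 1.
The first p characters of w are a's, so xy (and hence y) consists only of a's. Write y = a^k, 1 ≤ k ≤ p.
Since 1 ≤ k ≤ p, k divides p!; set t = 1 + p!/k. Then xy^t z has p + (p!/k)·k = p + p! copies of a. Now the a-count is p+p! and (b-count)+1 = (p+p!-1)+1 = p+p!, so i ≠ j+1 fails. So xy^t z = a^{p+p!} b^{p+p!-1} ∉ L.
This contradicts the pumping lemma, so L is not regular.

a^{p+p!} b^{p+p!-1}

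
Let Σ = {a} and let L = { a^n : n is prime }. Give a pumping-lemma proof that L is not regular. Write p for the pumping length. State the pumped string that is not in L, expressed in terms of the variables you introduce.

Assume L is regular. Let p be the pumping length given by the pumping lemma.
Let q be a prime with q ≥ p+2 (infinitely many primes exist), and take w = a^q ∈ L with |w| = q ≥ p.
By the pumping lemma, w = xyz with |xy| ≤ p and y is nonempty.
Then y = a^k for some k with 1 ≤ k ≤ p.
Since 1 ≤ k ≤ p, |xz| = q-k. Pump with i = q+1: |xy^{q+1}z| = (q-k)+(q+1)k = q+qk = q(1+k), which is composite (both factors ≥ 2). So xy^{q+1}z = a^{q(1+k)} ∉ L.
This is a contradiction; hence L is not regular.

a^{q(1+k)}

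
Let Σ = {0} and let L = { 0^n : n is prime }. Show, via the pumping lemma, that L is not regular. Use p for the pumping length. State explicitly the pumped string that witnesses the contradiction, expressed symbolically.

Suppose for contradiction that L is regular, and let p be the pumping length.
Let q be a prime with q ≥ p+2 (infinitely many primes exist), and take w = 0^q ∈ L with |w| = q ≥ p.
By the pumping lemma, w = xyz with |xy| ≤ p and |y| ≥ 1.
Then y = 0^k for some k with 1 ≤ k ≤ p.
Since 1 ≤ k ≤ p, |xz| = q-k. Pump with i = q+1: |xy^{q+1}z| = (q-k)+(q+1)k = q+qk = q(1+k), which is composite (both factors ≥ 2). So xy^{q+1}z = 0^{q(1+k)} ∉ L.
This is a contradiction; hence L is not regular.

0^{q(1+k)}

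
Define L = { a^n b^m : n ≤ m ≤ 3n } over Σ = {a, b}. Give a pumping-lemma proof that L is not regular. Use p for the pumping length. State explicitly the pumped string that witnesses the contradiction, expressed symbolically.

a^{p+k} b^p

Suppose for contradiction that L is regular, and let p be the pumping length.
Take w = a^p b^p ∈ L (since p ≤ p ≤ 3p), with |w| = 2p ≥ p.
Write w = xyz as guaranteed by the lemma, with |xy| ≤ p and |y| ≥ 1.
Since the first p symbols of w are all a's and |xy| ≤ p, y lies entirely in the leading a-block: y = a^k for some k with 1 ≤ k ≤ p.
Pump with i = 2: xy^2z = a^{p+k} b^p. Now n = p+k > p = m, so the condition n ≤ m fails. Thus xy^2z ∉ L.
Contradiction. Therefore L is not regular.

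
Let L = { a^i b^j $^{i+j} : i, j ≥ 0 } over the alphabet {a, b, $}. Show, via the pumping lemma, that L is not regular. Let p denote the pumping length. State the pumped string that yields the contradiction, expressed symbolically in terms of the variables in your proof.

a^{p+k} b^p $^{2p}

Toward a contradiction, assume L is regular with pumping length p.
Take w = a^p b^p $^{2p} ∈ L (with i=j=p, i+j=2p), |w| = 4p ≥ p.
The pumping lemma gives a decomposition w = xyz where |xy| ≤ p and |y| > 0.
Since the first p symbols of w are all a's and |xy| ≤ p, y lies entirely in the leading a-block: y = a^k for some k with 1 ≤ k ≤ p.
Consider xy^2z = a^{p+k} b^p $^{2p}. Now the a- and b-counts sum to 2p+k, but the $-count is 2p ≠ 2p+k. So xy^2z ∉ L.
This contradicts the pumping lemma, so L is not regular.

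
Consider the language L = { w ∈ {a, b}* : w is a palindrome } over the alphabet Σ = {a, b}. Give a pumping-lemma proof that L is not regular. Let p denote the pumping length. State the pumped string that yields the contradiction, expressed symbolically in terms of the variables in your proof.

Assume L is regular; let p be its pumping constant.
Take w = a^p b a^p, a palindrome of length 2p+1 ≥ p.
By the pumping lemma, w = xyz with |xy| ≤ p and |y| > 0.
Since the first p symbols of w are all a's and |xy| ≤ p, y lies entirely in the leading a-block: y = a^k for some k with 1 ≤ k ≤ p.
Pump with i = 2: xy^2z = a^{p+k} b a^p. Its reverse is a^p b a^{p+k}, which differs from xy^2z since k ≥ 1. So xy^2z is not a palindrome and xy^2z ∉ L.
Contradiction. Therefore L is not regular.

a^{p+k} b a^p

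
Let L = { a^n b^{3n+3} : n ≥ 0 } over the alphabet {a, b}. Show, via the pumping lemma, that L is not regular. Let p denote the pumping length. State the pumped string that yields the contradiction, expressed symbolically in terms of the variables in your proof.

Assume L is regular. Let p be the pumping length given by the pumping lemma.
Take w = a^p b^{3p+3}. Then w ∈ L and |w| = 4p+3 ≥ p.
The pumping lemma gives a decomposition w = xyz where |xy| ≤ p and y is nonempty.
Because |xy| ≤ p and w begins with p copies of a, we have y = a^k with 1 ≤ k ≤ p.
Pump with i = 2: xy^2z = a^{p+k} b^{3p+3}. For this to lie in L we would need 3p+3 = 3(p+k)+3, which forces k = 0. But k ≥ 1, so xy^2z ∉ L.
This contradicts the pumping lemma, so L is not regular.

a^{p+k} b^{3p+3}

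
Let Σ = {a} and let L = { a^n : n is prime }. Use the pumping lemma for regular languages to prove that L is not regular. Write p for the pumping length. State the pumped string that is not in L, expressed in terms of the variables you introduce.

a^{q(1+k)}

Suppose for contradiction that L is regular, and let p be the pumping length.
Let q be a prime with q ≥ p+2 (infinitely many primes exist), and take w = a^q ∈ L with |w| = q ≥ p.
The pumping lemma gives a decomposition w = xyz where |xy| ≤ p and |y| ≥ 1.
Then y = a^k for some k with 1 ≤ k ≤ p.
Since 1 ≤ k ≤ p, |xz| = q-k. Pump with i = q+1: |xy^{q+1}z| = (q-k)+(q+1)k = q+qk = q(1+k), which is composite (both factors ≥ 2). So xy^{q+1}z = a^{q(1+k)} ∉ L.
This is a contradiction; hence L is not regular.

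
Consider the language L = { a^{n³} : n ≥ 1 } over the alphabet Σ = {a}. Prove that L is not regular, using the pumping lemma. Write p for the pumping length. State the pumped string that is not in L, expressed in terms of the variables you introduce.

a^{p³+k}

Assume L is regular. Let p be the pumping length given by the pumping lemma.
Take w = a^{p³} ∈ L with |w| = p³ ≥ p.
By the pumping lemma, w = xyz with |xy| ≤ p and y is nonempty.
Then y = a^k for some k with 1 ≤ k ≤ p.
Pump with i = 2: xy^2z = a^{p³+k}. Since 1 ≤ k ≤ p, p³ < p³+k ≤ p³+p < p³+3p²+3p+1 = (p+1)³, so p³+k is not a perfect cube. So xy^2z ∉ L.
This contradicts the pumping lemma, so L is not regular.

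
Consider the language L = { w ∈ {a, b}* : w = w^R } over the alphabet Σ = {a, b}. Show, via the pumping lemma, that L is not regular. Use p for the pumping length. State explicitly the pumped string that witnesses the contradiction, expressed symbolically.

Toward a contradiction, assume L is regular with pumping length p.
Take w = a^p b a^p, a palindrome of length 2p+1 ≥ p.
By the pumping lemma, w = xyz with |xy| ≤ p and y is nonempty.
Since the first p symbols of w are all a's and |xy| ≤ p, y lies entirely in the leading a-block: y = a^k for some k with 1 ≤ k ≤ p.
Pump with i = 2: xy^2z = a^{p+k} b a^p. Its reverse is a^p b a^{p+k}, which differs from xy^2z since k ≥ 1. So xy^2z is not a palindrome and xy^2z ∉ L.
This is a contradiction; hence L is not regular.

a^{p+k} b a^p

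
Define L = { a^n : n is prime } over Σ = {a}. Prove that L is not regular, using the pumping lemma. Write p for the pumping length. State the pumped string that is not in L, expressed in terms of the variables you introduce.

Assume L is regular. Let p be the pumping length given by the pumping lemma.
Let q be a prime with q ≥ p+2 (infinitely many primes exist), and take w = a^q ∈ L with |w| = q ≥ p.
By the pumping lemma, w = xyz with |xy| ≤ p and |y| ≥ 1.
Then y = a^k for some k with 1 ≤ k ≤ p.
Since 1 ≤ k ≤ p, |xz| = q-k. Pump with i = q+1: |xy^{q+1}z| = (q-k)+(q+1)k = q+qk = q(1+k), which is composite (both factors ≥ 2). So xy^{q+1}z = a^{q(1+k)} ∉ L.
Contradiction. Therefore L is not regular.

a^{q(1+k)}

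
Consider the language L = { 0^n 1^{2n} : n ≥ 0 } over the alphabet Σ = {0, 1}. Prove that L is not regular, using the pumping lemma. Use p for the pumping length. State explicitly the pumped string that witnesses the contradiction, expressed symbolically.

0^{p+k} 1^{2p}

Toward a contradiction, assume L is regular with pumping length p.
Take w = 0^p 1^{2p}. Then w ∈ L and |w| = 3p ≥ p.
By the pumping lemma, w = xyz with |xy| ≤ p and y is nonempty.
Since the first p symbols of w are all 0's and |xy| ≤ p, y lies entirely in the leading 0-block: y = 0^k for some k with 1 ≤ k ≤ p.
Pump with i = 2: xy^2z = 0^{p+k} 1^{2p}. For this to lie in L we would need 2p = 2(p+k), which forces k = 0. But k ≥ 1, so xy^2z ∉ L.
Contradiction. Therefore L is not regular.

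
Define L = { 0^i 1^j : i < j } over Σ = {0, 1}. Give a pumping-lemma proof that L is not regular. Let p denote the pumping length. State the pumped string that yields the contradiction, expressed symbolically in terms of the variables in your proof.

0^{p+k} 1^{p+1}

Suppose for contradiction that L is regular, and let p be the pumping length.
Choose w = 0^p 1^{p+1} ∈ L, with |w| = 2p+1 ≥ p.
By the pumping lemma, w = xyz with |xy| ≤ p and |y| > 0.
Because |xy| ≤ p and w begins with p copies of 0, we have y = 0^k with 1 ≤ k ≤ p.
Consider xy^2z = 0^{p+k} 1^{p+1}. Since k ≥ 1, the 0-count p+k is at least p+1, so i < j fails; thus xy^2z ∉ L.
Contradiction. Therefore L is not regular.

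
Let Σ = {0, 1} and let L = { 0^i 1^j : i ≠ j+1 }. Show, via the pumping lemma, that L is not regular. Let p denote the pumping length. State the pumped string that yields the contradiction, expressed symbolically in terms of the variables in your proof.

0^{p+p!} 1^{p+p!-1}

Assume L is regular; let p be its pumping constant.
Choose w = 0^p 1^{p+p!-1}. Since p ≠ (p+p!-1)+1 = p+p!, w ∈ L; and |w| ≥ p.
The pumping lemma gives a decomposition w = xyz where |xy| ≤ p and y is nonempty.
Because |xy| ≤ p and w begins with p copies of 0, we have y = 0^k with 1 ≤ k ≤ p.
Since 1 ≤ k ≤ p, k divides p!; set t = 1 + p!/k. Then xy^t z has p + (p!/k)·k = p + p! copies of 0. Now the 0-count is p+p! and (1-count)+1 = (p+p!-1)+1 = p+p!, so i ≠ j+1 fails. So xy^t z = 0^{p+p!} 1^{p+p!-1} ∉ L.
Contradiction. Therefore L is not regular.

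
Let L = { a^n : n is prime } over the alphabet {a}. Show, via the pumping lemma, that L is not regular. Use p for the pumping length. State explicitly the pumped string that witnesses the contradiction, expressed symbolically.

a^{q(1+k)}

Toward a contradiction, assume L is regular with pumping length p.
Let q be a prime with q ≥ p+2 (infinitely many primes exist), and take w = a^q ∈ L with |w| = q ≥ p.
Write w = xyz as guaranteed by the lemma, with |xy| ≤ p and |y| > 0.
Then y = a^k for some k with 1 ≤ k ≤ p.
Since 1 ≤ k ≤ p, |xz| = q-k. Pump with i = q+1: |xy^{q+1}z| = (q-k)+(q+1)k = q+qk = q(1+k), which is composite (both factors ≥ 2). So xy^{q+1}z = a^{q(1+k)} ∉ L.
This is a contradiction; hence L is not regular.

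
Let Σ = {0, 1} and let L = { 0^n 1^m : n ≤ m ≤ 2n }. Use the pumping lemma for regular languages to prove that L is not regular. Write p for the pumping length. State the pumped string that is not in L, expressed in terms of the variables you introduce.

0^{p+k} 1^p

Assume L is regular; let p be its pumping constant.
Take w = 0^p 1^p ∈ L (since p ≤ p ≤ 2p), with |w| = 2p ≥ p.
The pumping lemma gives a decomposition w = xyz where |xy| ≤ p and |y| ≥ 1.
Because |xy| ≤ p and w begins with p copies of 0, we have y = 0^k with 1 ≤ k ≤ p.
Pump with i = 2: xy^2z = 0^{p+k} 1^p. Now n = p+k > p = m, so the condition n ≤ m fails. Thus xy^2z ∉ L.
Contradiction. Therefore L is not regular.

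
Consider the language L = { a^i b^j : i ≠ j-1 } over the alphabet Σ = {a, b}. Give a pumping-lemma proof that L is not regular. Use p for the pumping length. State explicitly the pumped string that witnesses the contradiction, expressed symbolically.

a^{p+p!} b^{p+p!+1}

Assume L is regular; let p be its pumping constant.
Choose w = a^p b^{p+p!+1}. Since p ≠ (p+p!+1)-1 = p+p!, w ∈ L; and |w| ≥ p.
By the pumping lemma, w = xyz with |xy| ≤ p and |y| ≥ 1.
Because |xy| ≤ p and w begins with p copies of a, we have y = a^k with 1 ≤ k ≤ p.
Since 1 ≤ k ≤ p, k divides p!; set t = 1 + p!/k. Then xy^t z has p + (p!/k)·k = p + p! copies of a. Now the a-count is p+p! and (b-count)-1 = (p+p!+1)-1 = p+p!, so i ≠ j-1 fails. So xy^t z = a^{p+p!} b^{p+p!+1} ∉ L.
This contradicts the pumping lemma, so L is not regular.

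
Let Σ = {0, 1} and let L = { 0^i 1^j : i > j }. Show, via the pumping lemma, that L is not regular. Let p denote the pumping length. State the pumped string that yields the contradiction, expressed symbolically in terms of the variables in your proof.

0^{p+1-k} 1^p

Assume L is regular; let p be its pumping constant.
Choose w = 0^{p+1} 1^p ∈ L, with |w| = 2p+1 ≥ p.
Write w = xyz as guaranteed by the lemma, with |xy| ≤ p and y is nonempty.
The first p characters of w are 0's, so xy (and hence y) consists only of 0's. Write y = 0^k, 1 ≤ k ≤ p.
Consider xy^0z = xz = 0^{p+1-k} 1^p. Since k ≥ 1, the 0-count p+1-k is at most p, so i > j fails; thus xz ∉ L.
This contradicts the pumping lemma, so L is not regular.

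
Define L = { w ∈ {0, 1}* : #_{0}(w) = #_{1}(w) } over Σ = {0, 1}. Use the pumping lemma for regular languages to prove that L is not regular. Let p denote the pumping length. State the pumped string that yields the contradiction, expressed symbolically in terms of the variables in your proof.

0^{p+k} 1^p

Toward a contradiction, assume L is regular with pumping length p.
Choose w = 0^p 1^p ∈ L with |w| = 2p ≥ p.
By the pumping lemma, w = xyz with |xy| ≤ p and |y| ≥ 1.
Because |xy| ≤ p and w begins with p copies of 0, we have y = 0^k with 1 ≤ k ≤ p.
Pump with i = 2: xy^2z = 0^{p+k} 1^p has p+k occurrences of 0 but only p of 1. Since k ≥ 1 the counts differ, so xy^2z ∉ L.
This is a contradiction; hence L is not regular.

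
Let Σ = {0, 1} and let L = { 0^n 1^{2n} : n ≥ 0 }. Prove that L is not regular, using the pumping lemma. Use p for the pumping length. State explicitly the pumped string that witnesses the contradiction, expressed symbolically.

Toward a contradiction, assume L is regular with pumping length p.
Choose w = 0^p 1^{2p}, which is in L with |w| = 3p ≥ p.
The pumping lemma gives a decomposition w = xyz where |xy| ≤ p and |y| > 0.
The first p characters of w are 0's, so xy (and hence y) consists only of 0's. Write y = 0^k, 1 ≤ k ≤ p.
Pump with i = 2: xy^2z = 0^{p+k} 1^{2p}. For this to lie in L we would need 2p = 2(p+k), which forces k = 0. But k ≥ 1, so xy^2z ∉ L.
This contradicts the pumping lemma, so L is not regular.

0^{p+k} 1^{2p}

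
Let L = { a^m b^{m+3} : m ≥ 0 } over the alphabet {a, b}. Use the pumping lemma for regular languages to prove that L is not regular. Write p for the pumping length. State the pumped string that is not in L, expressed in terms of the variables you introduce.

Toward a contradiction, assume L is regular with pumping length p.
Let w = a^p b^{p+3} ∈ L; note |w| = 2p+3 ≥ p.
The pumping lemma gives a decomposition w = xyz where |xy| ≤ p and y is nonempty.
The first p characters of w are a's, so xy (and hence y) consists only of a's. Write y = a^k, 1 ≤ k ≤ p.
Pump with i = 2: xy^2z = a^{p+k} b^{p+3}. For this to lie in L we would need p+3 = (p+k)+3, which forces k = 0. But k ≥ 1, so xy^2z ∉ L.
This contradicts the pumping lemma, so L is not regular.

a^{p+k} b^{p+3}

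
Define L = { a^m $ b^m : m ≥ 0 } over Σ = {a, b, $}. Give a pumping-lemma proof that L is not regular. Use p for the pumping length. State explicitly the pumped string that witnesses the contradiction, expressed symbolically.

a^{p+k} $ b^p

Assume L is regular; let p be its pumping constant.
Take w = a^p $ b^p ∈ L with |w| = 2p+1 ≥ p.
By the pumping lemma, w = xyz with |xy| ≤ p and |y| ≥ 1.
The first p characters of w are a's, so xy (and hence y) consists only of a's. Write y = a^k, 1 ≤ k ≤ p.
Pump with i = 2: xy^2z = a^{p+k} $ b^p, which would require p+k = p. But k ≥ 1, so xy^2z ∉ L.
This is a contradiction; hence L is not regular.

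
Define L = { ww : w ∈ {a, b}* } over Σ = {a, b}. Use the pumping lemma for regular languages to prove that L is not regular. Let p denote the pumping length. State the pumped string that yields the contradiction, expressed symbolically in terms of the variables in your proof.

Assume L is regular; let p be its pumping constant.
Take w = a^p b^p a^p b^p = uu where u = a^pb^p; then w ∈ L and |w| = 4p ≥ p.
The pumping lemma gives a decomposition w = xyz where |xy| ≤ p and |y| > 0.
Since the first p symbols of w are all a's and |xy| ≤ p, y lies entirely in the leading a-block: y = a^k for some k with 1 ≤ k ≤ p.
Pump with i = 2: xy^2z = a^{p+k} b^p a^p b^p, of length 4p+k. Suppose this equals vv. The string starts with a and ends with b, so v does too; thus the boundary between the two copies of v is a b→a transition. There is exactly one such transition, at position 2p+k, so |v| = 2p+k and |vv| = 4p+2k ≠ 4p+k since k ≥ 1. So xy^2z ∉ L.
Contradiction. Therefore L is not regular.

a^{p+k} b^p a^p b^p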